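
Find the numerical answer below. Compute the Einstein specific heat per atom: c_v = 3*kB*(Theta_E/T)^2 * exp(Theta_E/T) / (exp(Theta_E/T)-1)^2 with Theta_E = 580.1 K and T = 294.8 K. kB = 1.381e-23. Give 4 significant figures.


Step 1: x = Theta_E/T = 580.1/294.8 = 1.968
Step 2: x^2 = 3.872
Step 3: exp(x) = 7.155
Step 4: c_v = 3*1.381e-23*3.872*7.155/(7.155-1)^2 = 3.03e-23

3.03e-23


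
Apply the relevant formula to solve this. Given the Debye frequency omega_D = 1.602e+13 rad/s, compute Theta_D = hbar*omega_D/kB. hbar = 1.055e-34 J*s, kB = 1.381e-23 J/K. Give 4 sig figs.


Step 1: hbar*omega_D = 1.055e-34 * 1.602e+13 = 1.69e-21 J
Step 2: Theta_D = 1.69e-21 / 1.381e-23
Step 3: Theta_D = 122.4 K

122.4


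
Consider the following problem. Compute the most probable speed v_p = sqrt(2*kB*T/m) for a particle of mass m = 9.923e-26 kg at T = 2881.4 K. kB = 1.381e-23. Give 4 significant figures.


Step 1: Numerator = 2*kB*T = 2*1.381e-23*2881.4 = 7.958e-20
Step 2: Ratio = 7.958e-20 / 9.923e-26 = 8.02e+05
Step 3: v_p = sqrt(8.02e+05) = 895.6 m/s

895.6


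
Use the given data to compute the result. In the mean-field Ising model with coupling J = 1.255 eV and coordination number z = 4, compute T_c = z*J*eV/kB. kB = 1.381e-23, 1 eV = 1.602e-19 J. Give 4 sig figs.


Step 1: z*J = 4*1.255 = 5.02 eV
Step 2: Convert to Joules: 5.02*1.602e-19 = 8.042e-19 J
Step 3: T_c = 8.042e-19 / 1.381e-23 = 5.823e+04 K

5.823e+04


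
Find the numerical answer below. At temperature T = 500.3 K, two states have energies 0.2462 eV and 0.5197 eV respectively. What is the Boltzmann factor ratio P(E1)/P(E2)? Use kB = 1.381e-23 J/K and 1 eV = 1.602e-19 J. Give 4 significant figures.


Step 1: Compute energy difference dE = E1 - E2 = 0.2462 - 0.5197 = -0.2735 eV
Step 2: Convert to Joules: dE_J = -0.2735 * 1.602e-19 = -4.381e-20 J
Step 3: Compute exponent = -dE_J / (kB * T) = -(-4.381e-20) / (1.381e-23 * 500.3) = 6.342
Step 4: P(E1)/P(E2) = exp(6.342) = 567.7

567.7


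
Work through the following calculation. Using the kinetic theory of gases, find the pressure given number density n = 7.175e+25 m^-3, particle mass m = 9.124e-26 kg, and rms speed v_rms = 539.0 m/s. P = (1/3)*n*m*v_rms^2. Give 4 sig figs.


Step 1: v_rms^2 = 539.0^2 = 2.905e+05
Step 2: n*m = 7.175e+25*9.124e-26 = 6.546
Step 3: P = (1/3)*6.546*2.905e+05 = 6.34e+05 Pa

6.34e+05


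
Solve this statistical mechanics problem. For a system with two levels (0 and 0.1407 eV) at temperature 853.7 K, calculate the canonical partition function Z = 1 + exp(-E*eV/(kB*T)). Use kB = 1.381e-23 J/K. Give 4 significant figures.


Step 1: Compute beta*E = E*eV/(kB*T) = 0.1407*1.602e-19/(1.381e-23*853.7) = 1.912
Step 2: exp(-beta*E) = exp(-1.912) = 0.1478
Step 3: Z = 1 + 0.1478 = 1.148

1.148


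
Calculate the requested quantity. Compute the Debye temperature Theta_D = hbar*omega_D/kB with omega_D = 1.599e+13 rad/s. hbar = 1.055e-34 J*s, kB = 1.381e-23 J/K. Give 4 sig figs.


Step 1: hbar*omega_D = 1.055e-34 * 1.599e+13 = 1.687e-21 J
Step 2: Theta_D = 1.687e-21 / 1.381e-23
Step 3: Theta_D = 122.2 K

122.2


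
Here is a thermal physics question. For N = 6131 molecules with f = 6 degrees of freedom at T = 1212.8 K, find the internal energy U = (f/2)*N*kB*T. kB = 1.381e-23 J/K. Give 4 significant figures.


Step 1: f/2 = 6/2 = 3.0
Step 2: N*kB*T = 6131*1.381e-23*1212.8 = 1.027e-16
Step 3: U = 3.0 * 1.027e-16 = 3.081e-16 J

3.081e-16


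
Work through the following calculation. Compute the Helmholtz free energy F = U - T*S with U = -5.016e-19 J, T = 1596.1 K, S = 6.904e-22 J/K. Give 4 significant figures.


Step 1: T*S = 1596.1 * 6.904e-22 = 1.102e-18 J
Step 2: F = U - T*S = -5.016e-19 - 1.102e-18
Step 3: F = -1.604e-18 J

-1.604e-18


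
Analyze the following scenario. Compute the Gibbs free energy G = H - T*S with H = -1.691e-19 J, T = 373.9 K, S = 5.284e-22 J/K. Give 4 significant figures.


Step 1: T*S = 373.9 * 5.284e-22 = 1.976e-19 J
Step 2: G = H - T*S = -1.691e-19 - 1.976e-19
Step 3: G = -3.667e-19 J

-3.667e-19


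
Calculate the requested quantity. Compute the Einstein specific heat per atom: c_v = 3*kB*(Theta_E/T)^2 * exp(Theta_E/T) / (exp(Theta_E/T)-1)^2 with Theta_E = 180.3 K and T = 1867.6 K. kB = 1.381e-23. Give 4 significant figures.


Step 1: x = Theta_E/T = 180.3/1867.6 = 0.09654
Step 2: x^2 = 0.00932
Step 3: exp(x) = 1.101
Step 4: c_v = 3*1.381e-23*0.00932*1.101/(1.101-1)^2 = 4.14e-23

4.14e-23


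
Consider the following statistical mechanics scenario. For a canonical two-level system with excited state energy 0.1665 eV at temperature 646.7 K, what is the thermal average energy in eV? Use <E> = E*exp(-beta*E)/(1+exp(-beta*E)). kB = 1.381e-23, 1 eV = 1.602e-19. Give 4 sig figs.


Step 1: beta*E = 0.1665*1.602e-19/(1.381e-23*646.7) = 2.987
Step 2: exp(-beta*E) = 0.05046
Step 3: <E> = 0.1665*0.05046/(1+0.05046) = 0.007998 eV

0.007998


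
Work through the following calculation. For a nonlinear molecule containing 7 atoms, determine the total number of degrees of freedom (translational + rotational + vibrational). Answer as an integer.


Step 1: Translational DOF = 3
Step 2: Rotational DOF (nonlinear) = 3
Step 3: Vibrational DOF = 3*7 - 6 = 15
Step 4: Total = 3 + 3 + 15 = 21

21


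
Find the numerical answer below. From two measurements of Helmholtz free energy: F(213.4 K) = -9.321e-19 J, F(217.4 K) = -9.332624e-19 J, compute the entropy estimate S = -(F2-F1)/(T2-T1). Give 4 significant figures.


Step 1: dF = F2 - F1 = -9.332624e-19 - (-9.321e-19) = -1.1624e-21 J
Step 2: dT = T2 - T1 = 217.4 - 213.4 = 4 K
Step 3: S = -dF/dT = -(-1.1624e-21)/4 = 2.906e-22 J/K

2.906e-22


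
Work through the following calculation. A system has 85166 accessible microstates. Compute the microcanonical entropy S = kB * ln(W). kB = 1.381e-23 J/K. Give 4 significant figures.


Step 1: ln(W) = ln(85166) = 11.35
Step 2: S = kB * ln(W) = 1.381e-23 * 11.35
Step 3: S = 1.568e-22 J/K

1.568e-22


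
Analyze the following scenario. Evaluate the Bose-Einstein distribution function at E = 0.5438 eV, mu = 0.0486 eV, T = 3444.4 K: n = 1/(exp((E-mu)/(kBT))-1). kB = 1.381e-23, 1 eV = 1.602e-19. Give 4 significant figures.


Step 1: (E - mu) = 0.4952 eV
Step 2: x = (E-mu)*eV/(kB*T) = 0.4952*1.602e-19/(1.381e-23*3444.4) = 1.668
Step 3: exp(x) = 5.3
Step 4: n = 1/(exp(x)-1) = 0.2325

0.2325


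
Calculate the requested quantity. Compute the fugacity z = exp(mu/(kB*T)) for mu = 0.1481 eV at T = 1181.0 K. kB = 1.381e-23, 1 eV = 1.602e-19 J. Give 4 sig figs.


Step 1: Convert mu to Joules: 0.1481*1.602e-19 = 2.373e-20 J
Step 2: kB*T = 1.381e-23*1181.0 = 1.631e-20 J
Step 3: mu/(kB*T) = 1.455
Step 4: z = exp(1.455) = 4.283

4.283


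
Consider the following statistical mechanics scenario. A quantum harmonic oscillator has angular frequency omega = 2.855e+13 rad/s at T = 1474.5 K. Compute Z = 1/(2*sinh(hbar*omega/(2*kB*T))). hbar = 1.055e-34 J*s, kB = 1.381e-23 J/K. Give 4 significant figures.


Step 1: Compute x = hbar*omega/(kB*T) = 1.055e-34*2.855e+13/(1.381e-23*1474.5) = 0.1479
Step 2: x/2 = 0.07396
Step 3: sinh(x/2) = 0.07403
Step 4: Z = 1/(2*0.07403) = 6.754

6.754


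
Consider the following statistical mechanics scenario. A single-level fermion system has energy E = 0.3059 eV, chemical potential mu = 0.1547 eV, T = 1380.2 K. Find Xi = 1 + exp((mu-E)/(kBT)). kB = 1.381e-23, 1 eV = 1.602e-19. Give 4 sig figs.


Step 1: (mu - E) = 0.1547 - 0.3059 = -0.1512 eV
Step 2: x = (mu-E)*eV/(kB*T) = -0.1512*1.602e-19/(1.381e-23*1380.2) = -1.271
Step 3: exp(x) = 0.2806
Step 4: Xi = 1 + 0.2806 = 1.281

1.281


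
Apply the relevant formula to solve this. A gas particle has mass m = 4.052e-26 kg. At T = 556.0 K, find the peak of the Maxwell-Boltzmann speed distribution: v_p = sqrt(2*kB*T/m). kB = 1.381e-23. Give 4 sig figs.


Step 1: Numerator = 2*kB*T = 2*1.381e-23*556.0 = 1.536e-20
Step 2: Ratio = 1.536e-20 / 4.052e-26 = 3.79e+05
Step 3: v_p = sqrt(3.79e+05) = 615.6 m/s

615.6


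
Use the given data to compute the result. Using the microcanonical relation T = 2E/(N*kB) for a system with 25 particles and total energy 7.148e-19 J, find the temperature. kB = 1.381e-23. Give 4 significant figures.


Step 1: Numerator = 2*E = 2*7.148e-19 = 1.43e-18 J
Step 2: Denominator = N*kB = 25*1.381e-23 = 3.452e-22
Step 3: T = 1.43e-18 / 3.452e-22 = 4141 K

4141


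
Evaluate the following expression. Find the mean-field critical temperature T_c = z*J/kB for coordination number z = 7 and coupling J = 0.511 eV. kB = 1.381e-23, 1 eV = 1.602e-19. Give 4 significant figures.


Step 1: z*J = 7*0.511 = 3.577 eV
Step 2: Convert to Joules: 3.577*1.602e-19 = 5.73e-19 J
Step 3: T_c = 5.73e-19 / 1.381e-23 = 4.149e+04 K

4.149e+04


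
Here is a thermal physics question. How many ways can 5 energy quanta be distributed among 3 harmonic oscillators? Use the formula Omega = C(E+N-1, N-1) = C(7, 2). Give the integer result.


Step 1: Use binomial coefficient C(7, 2)
Step 2: Numerator = 7! / 5!
Step 3: Denominator = 2!
Step 4: Omega = 21

21


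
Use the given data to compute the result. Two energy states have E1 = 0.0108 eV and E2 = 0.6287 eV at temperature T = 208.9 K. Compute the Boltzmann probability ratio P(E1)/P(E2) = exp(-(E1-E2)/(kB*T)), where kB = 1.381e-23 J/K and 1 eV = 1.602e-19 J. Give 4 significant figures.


Step 1: Compute energy difference dE = E1 - E2 = 0.0108 - 0.6287 = -0.6179 eV
Step 2: Convert to Joules: dE_J = -0.6179 * 1.602e-19 = -9.899e-20 J
Step 3: Compute exponent = -dE_J / (kB * T) = -(-9.899e-20) / (1.381e-23 * 208.9) = 34.31
Step 4: P(E1)/P(E2) = exp(34.31) = 7.973e+14

7.973e+14


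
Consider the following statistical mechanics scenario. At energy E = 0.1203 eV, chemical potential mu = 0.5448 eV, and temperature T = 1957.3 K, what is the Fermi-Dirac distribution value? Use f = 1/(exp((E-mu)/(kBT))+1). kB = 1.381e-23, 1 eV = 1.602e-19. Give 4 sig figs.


Step 1: (E - mu) = 0.1203 - 0.5448 = -0.4245 eV
Step 2: Convert: (E-mu)*eV = -6.8e-20 J
Step 3: x = (E-mu)*eV/(kB*T) = -2.516
Step 4: f = 1/(exp(-2.516)+1) = 0.9252

0.9252


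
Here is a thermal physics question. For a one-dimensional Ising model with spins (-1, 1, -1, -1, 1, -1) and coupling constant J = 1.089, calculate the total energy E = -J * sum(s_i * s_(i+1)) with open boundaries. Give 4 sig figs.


Step 1: Nearest-neighbor products: -1, -1, 1, -1, -1
Step 2: Sum of products = -3
Step 3: E = -1.089 * -3 = 3.267

3.267


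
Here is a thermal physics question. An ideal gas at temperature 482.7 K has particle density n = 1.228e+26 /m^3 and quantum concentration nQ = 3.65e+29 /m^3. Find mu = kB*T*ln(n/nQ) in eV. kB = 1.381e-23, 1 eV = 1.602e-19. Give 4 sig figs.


Step 1: n/nQ = 1.228e+26/3.65e+29 = 0.0003364
Step 2: ln(n/nQ) = -7.997
Step 3: mu = kB*T*ln(n/nQ) = 6.666e-21*-7.997 = -5.331e-20 J
Step 4: Convert to eV: -5.331e-20/1.602e-19 = -0.3328 eV

-0.3328


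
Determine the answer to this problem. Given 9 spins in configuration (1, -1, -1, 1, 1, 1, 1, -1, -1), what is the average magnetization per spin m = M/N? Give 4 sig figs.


Step 1: Count up spins (+1): 5, down spins (-1): 4
Step 2: Total magnetization M = 5 - 4 = 1
Step 3: m = M/N = 1/9 = 0.1111

0.1111


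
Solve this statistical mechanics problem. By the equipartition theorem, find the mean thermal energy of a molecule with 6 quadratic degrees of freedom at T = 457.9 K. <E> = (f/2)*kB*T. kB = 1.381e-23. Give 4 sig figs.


Step 1: f/2 = 6/2 = 3
Step 2: kB*T = 1.381e-23 * 457.9 = 6.324e-21
Step 3: <E> = 3 * 6.324e-21 = 1.897e-20 J

1.897e-20


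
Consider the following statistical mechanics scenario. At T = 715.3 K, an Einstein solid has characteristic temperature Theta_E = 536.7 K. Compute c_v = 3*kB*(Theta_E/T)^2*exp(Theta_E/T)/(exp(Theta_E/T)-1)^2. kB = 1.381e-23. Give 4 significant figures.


Step 1: x = Theta_E/T = 536.7/715.3 = 0.7503
Step 2: x^2 = 0.563
Step 3: exp(x) = 2.118
Step 4: c_v = 3*1.381e-23*0.563*2.118/(2.118-1)^2 = 3.954e-23

3.954e-23


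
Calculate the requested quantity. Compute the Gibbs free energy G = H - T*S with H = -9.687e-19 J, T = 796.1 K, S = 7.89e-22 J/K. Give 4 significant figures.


Step 1: T*S = 796.1 * 7.89e-22 = 6.281e-19 J
Step 2: G = H - T*S = -9.687e-19 - 6.281e-19
Step 3: G = -1.597e-18 J

-1.597e-18


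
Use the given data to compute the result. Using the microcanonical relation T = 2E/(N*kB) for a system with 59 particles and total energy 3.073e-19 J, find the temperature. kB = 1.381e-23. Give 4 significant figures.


Step 1: Numerator = 2*E = 2*3.073e-19 = 6.146e-19 J
Step 2: Denominator = N*kB = 59*1.381e-23 = 8.148e-22
Step 3: T = 6.146e-19 / 8.148e-22 = 754.3 K

754.3


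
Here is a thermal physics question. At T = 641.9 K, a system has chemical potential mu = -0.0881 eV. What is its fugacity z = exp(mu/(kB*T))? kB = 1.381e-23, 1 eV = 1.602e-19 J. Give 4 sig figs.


Step 1: Convert mu to Joules: -0.0881*1.602e-19 = -1.411e-20 J
Step 2: kB*T = 1.381e-23*641.9 = 8.865e-21 J
Step 3: mu/(kB*T) = -1.592
Step 4: z = exp(-1.592) = 0.2035

0.2035


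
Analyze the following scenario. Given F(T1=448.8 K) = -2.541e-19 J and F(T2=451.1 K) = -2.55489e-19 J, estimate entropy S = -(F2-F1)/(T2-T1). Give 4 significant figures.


Step 1: dF = F2 - F1 = -2.55489e-19 - (-2.541e-19) = -1.389e-21 J
Step 2: dT = T2 - T1 = 451.1 - 448.8 = 2.3 K
Step 3: S = -dF/dT = -(-1.389e-21)/2.3 = 6.039e-22 J/K

6.039e-22


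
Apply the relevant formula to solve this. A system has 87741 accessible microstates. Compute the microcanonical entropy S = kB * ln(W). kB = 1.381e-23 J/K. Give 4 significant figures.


Step 1: ln(W) = ln(87741) = 11.38
Step 2: S = kB * ln(W) = 1.381e-23 * 11.38
Step 3: S = 1.572e-22 J/K

1.572e-22


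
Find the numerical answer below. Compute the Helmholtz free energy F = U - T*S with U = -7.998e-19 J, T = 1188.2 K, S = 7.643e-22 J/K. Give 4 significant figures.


Step 1: T*S = 1188.2 * 7.643e-22 = 9.081e-19 J
Step 2: F = U - T*S = -7.998e-19 - 9.081e-19
Step 3: F = -1.708e-18 J

-1.708e-18


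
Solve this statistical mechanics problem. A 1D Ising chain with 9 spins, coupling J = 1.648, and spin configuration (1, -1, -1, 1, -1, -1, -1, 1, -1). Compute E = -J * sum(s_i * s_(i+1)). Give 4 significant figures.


Step 1: Nearest-neighbor products: -1, 1, -1, -1, 1, 1, -1, -1
Step 2: Sum of products = -2
Step 3: E = -1.648 * -2 = 3.296

3.296


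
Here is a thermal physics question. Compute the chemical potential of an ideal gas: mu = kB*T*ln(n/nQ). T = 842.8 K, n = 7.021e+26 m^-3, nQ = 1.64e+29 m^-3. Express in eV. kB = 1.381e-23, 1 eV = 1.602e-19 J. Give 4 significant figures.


Step 1: n/nQ = 7.021e+26/1.64e+29 = 0.004281
Step 2: ln(n/nQ) = -5.454
Step 3: mu = kB*T*ln(n/nQ) = 1.164e-20*-5.454 = -6.347e-20 J
Step 4: Convert to eV: -6.347e-20/1.602e-19 = -0.3962 eV

-0.3962


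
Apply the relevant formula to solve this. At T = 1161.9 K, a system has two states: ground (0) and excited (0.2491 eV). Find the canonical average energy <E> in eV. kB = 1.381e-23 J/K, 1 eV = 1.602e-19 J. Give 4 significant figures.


Step 1: beta*E = 0.2491*1.602e-19/(1.381e-23*1161.9) = 2.487
Step 2: exp(-beta*E) = 0.08316
Step 3: <E> = 0.2491*0.08316/(1+0.08316) = 0.01912 eV

0.01912


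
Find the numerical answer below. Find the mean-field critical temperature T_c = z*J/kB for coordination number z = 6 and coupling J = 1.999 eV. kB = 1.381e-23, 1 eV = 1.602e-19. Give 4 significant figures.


Step 1: z*J = 6*1.999 = 11.99 eV
Step 2: Convert to Joules: 11.99*1.602e-19 = 1.921e-18 J
Step 3: T_c = 1.921e-18 / 1.381e-23 = 1.391e+05 K

1.391e+05


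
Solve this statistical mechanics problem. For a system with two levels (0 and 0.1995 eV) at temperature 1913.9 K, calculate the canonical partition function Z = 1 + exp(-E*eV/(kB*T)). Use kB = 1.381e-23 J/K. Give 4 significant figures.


Step 1: Compute beta*E = E*eV/(kB*T) = 0.1995*1.602e-19/(1.381e-23*1913.9) = 1.209
Step 2: exp(-beta*E) = exp(-1.209) = 0.2984
Step 3: Z = 1 + 0.2984 = 1.298

1.298


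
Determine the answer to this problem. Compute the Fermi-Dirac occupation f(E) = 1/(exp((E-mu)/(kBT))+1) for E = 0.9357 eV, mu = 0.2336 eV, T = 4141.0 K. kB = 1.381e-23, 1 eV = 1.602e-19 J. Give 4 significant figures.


Step 1: (E - mu) = 0.9357 - 0.2336 = 0.7021 eV
Step 2: Convert: (E-mu)*eV = 1.125e-19 J
Step 3: x = (E-mu)*eV/(kB*T) = 1.967
Step 4: f = 1/(exp(1.967)+1) = 0.1227

0.1227


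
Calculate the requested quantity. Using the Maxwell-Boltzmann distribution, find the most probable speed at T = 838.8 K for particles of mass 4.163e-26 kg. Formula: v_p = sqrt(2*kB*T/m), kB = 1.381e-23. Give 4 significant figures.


Step 1: Numerator = 2*kB*T = 2*1.381e-23*838.8 = 2.317e-20
Step 2: Ratio = 2.317e-20 / 4.163e-26 = 5.565e+05
Step 3: v_p = sqrt(5.565e+05) = 746 m/s

746


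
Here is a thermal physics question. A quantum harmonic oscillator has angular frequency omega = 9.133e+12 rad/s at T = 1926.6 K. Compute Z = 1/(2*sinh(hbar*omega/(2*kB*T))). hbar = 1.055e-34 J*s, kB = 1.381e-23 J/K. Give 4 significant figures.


Step 1: Compute x = hbar*omega/(kB*T) = 1.055e-34*9.133e+12/(1.381e-23*1926.6) = 0.03621
Step 2: x/2 = 0.01811
Step 3: sinh(x/2) = 0.01811
Step 4: Z = 1/(2*0.01811) = 27.61

27.61


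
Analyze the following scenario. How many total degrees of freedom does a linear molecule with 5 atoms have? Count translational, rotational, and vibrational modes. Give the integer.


Step 1: Translational DOF = 3
Step 2: Rotational DOF (linear) = 2
Step 3: Vibrational DOF = 3*5 - 5 = 10
Step 4: Total = 3 + 2 + 10 = 15

15


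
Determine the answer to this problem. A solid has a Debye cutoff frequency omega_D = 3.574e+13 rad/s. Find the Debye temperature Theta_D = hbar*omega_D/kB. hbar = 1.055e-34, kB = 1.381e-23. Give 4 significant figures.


Step 1: hbar*omega_D = 1.055e-34 * 3.574e+13 = 3.771e-21 J
Step 2: Theta_D = 3.771e-21 / 1.381e-23
Step 3: Theta_D = 273 K

273


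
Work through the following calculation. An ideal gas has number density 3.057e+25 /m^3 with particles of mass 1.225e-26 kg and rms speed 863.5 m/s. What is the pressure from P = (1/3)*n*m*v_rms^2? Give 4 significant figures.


Step 1: v_rms^2 = 863.5^2 = 7.456e+05
Step 2: n*m = 3.057e+25*1.225e-26 = 0.3745
Step 3: P = (1/3)*0.3745*7.456e+05 = 9.308e+04 Pa

9.308e+04


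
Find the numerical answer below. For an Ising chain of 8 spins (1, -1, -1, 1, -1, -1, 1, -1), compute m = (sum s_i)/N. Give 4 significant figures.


Step 1: Count up spins (+1): 3, down spins (-1): 5
Step 2: Total magnetization M = 3 - 5 = -2
Step 3: m = M/N = -2/8 = -0.25

-0.25


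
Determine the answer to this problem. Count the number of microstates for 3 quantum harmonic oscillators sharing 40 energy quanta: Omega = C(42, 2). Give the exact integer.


Step 1: Use binomial coefficient C(42, 2)
Step 2: Numerator = 42! / 40!
Step 3: Denominator = 2!
Step 4: Omega = 861

861


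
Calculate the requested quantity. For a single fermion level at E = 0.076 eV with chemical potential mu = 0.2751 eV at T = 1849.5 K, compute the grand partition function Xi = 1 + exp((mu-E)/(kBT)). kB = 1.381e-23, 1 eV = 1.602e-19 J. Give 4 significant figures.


Step 1: (mu - E) = 0.2751 - 0.076 = 0.1991 eV
Step 2: x = (mu-E)*eV/(kB*T) = 0.1991*1.602e-19/(1.381e-23*1849.5) = 1.249
Step 3: exp(x) = 3.486
Step 4: Xi = 1 + 3.486 = 4.486

4.486


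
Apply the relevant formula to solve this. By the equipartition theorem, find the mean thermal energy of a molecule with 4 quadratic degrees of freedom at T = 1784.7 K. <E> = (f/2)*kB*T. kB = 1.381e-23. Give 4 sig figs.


Step 1: f/2 = 4/2 = 2
Step 2: kB*T = 1.381e-23 * 1784.7 = 2.465e-20
Step 3: <E> = 2 * 2.465e-20 = 4.929e-20 J

4.929e-20


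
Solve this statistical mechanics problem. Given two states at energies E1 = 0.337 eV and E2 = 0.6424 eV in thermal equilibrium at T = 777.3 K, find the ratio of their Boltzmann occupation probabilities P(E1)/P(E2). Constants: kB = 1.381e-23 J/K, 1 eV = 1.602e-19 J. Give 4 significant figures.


Step 1: Compute energy difference dE = E1 - E2 = 0.337 - 0.6424 = -0.3054 eV
Step 2: Convert to Joules: dE_J = -0.3054 * 1.602e-19 = -4.893e-20 J
Step 3: Compute exponent = -dE_J / (kB * T) = -(-4.893e-20) / (1.381e-23 * 777.3) = 4.558
Step 4: P(E1)/P(E2) = exp(4.558) = 95.37

95.37


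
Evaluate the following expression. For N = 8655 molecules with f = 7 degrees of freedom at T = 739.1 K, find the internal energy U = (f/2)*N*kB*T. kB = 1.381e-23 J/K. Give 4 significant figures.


Step 1: f/2 = 7/2 = 3.5
Step 2: N*kB*T = 8655*1.381e-23*739.1 = 8.834e-17
Step 3: U = 3.5 * 8.834e-17 = 3.092e-16 J

3.092e-16


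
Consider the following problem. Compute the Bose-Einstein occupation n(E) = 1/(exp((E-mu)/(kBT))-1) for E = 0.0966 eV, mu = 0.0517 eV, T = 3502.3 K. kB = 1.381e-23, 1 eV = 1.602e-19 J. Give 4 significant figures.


Step 1: (E - mu) = 0.0449 eV
Step 2: x = (E-mu)*eV/(kB*T) = 0.0449*1.602e-19/(1.381e-23*3502.3) = 0.1487
Step 3: exp(x) = 1.16
Step 4: n = 1/(exp(x)-1) = 6.237

6.237


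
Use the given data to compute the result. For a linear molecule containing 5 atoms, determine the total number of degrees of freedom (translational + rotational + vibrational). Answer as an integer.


Step 1: Translational DOF = 3
Step 2: Rotational DOF (linear) = 2
Step 3: Vibrational DOF = 3*5 - 5 = 10
Step 4: Total = 3 + 2 + 10 = 15

15


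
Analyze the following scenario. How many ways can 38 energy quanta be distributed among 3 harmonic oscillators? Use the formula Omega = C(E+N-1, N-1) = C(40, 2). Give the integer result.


Step 1: Use binomial coefficient C(40, 2)
Step 2: Numerator = 40! / 38!
Step 3: Denominator = 2!
Step 4: Omega = 780

780


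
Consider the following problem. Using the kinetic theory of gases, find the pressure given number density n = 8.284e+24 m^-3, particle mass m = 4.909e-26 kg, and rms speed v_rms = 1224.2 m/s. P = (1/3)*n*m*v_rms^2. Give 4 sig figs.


Step 1: v_rms^2 = 1224.2^2 = 1.499e+06
Step 2: n*m = 8.284e+24*4.909e-26 = 0.4067
Step 3: P = (1/3)*0.4067*1.499e+06 = 2.031e+05 Pa

2.031e+05


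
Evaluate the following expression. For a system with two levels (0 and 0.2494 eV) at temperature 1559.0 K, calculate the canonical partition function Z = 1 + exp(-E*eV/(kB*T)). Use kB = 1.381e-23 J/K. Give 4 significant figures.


Step 1: Compute beta*E = E*eV/(kB*T) = 0.2494*1.602e-19/(1.381e-23*1559.0) = 1.856
Step 2: exp(-beta*E) = exp(-1.856) = 0.1563
Step 3: Z = 1 + 0.1563 = 1.156

1.156


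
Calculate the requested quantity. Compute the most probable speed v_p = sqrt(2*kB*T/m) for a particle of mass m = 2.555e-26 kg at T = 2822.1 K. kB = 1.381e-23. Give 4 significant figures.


Step 1: Numerator = 2*kB*T = 2*1.381e-23*2822.1 = 7.795e-20
Step 2: Ratio = 7.795e-20 / 2.555e-26 = 3.051e+06
Step 3: v_p = sqrt(3.051e+06) = 1747 m/s

1747


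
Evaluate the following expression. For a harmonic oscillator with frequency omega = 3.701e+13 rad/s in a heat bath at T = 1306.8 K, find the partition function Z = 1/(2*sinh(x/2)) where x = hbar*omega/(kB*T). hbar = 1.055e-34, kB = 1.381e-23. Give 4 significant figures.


Step 1: Compute x = hbar*omega/(kB*T) = 1.055e-34*3.701e+13/(1.381e-23*1306.8) = 0.2164
Step 2: x/2 = 0.1082
Step 3: sinh(x/2) = 0.1084
Step 4: Z = 1/(2*0.1084) = 4.613

4.613


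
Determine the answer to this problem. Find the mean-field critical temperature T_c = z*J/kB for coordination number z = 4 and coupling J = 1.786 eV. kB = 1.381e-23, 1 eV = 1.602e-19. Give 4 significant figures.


Step 1: z*J = 4*1.786 = 7.144 eV
Step 2: Convert to Joules: 7.144*1.602e-19 = 1.144e-18 J
Step 3: T_c = 1.144e-18 / 1.381e-23 = 8.287e+04 K

8.287e+04


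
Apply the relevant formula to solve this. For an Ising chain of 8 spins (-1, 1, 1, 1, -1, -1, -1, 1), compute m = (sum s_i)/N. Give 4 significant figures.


Step 1: Count up spins (+1): 4, down spins (-1): 4
Step 2: Total magnetization M = 4 - 4 = 0
Step 3: m = M/N = 0/8 = 0

0


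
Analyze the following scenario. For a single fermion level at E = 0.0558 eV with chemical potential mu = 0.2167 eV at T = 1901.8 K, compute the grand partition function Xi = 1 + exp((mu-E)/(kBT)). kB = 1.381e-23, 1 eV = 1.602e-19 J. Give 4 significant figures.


Step 1: (mu - E) = 0.2167 - 0.0558 = 0.1609 eV
Step 2: x = (mu-E)*eV/(kB*T) = 0.1609*1.602e-19/(1.381e-23*1901.8) = 0.9814
Step 3: exp(x) = 2.668
Step 4: Xi = 1 + 2.668 = 3.668

3.668


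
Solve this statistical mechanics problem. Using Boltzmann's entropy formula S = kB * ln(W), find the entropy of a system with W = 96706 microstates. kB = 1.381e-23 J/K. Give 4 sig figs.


Step 1: ln(W) = ln(96706) = 11.48
Step 2: S = kB * ln(W) = 1.381e-23 * 11.48
Step 3: S = 1.585e-22 J/K

1.585e-22


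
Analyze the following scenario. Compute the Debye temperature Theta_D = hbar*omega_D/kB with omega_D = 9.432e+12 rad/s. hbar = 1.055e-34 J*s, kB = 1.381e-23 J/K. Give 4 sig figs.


Step 1: hbar*omega_D = 1.055e-34 * 9.432e+12 = 9.951e-22 J
Step 2: Theta_D = 9.951e-22 / 1.381e-23
Step 3: Theta_D = 72.05 K

72.05


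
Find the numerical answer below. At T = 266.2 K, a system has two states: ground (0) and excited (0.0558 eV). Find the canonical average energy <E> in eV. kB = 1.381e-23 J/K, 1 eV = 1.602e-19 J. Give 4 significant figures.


Step 1: beta*E = 0.0558*1.602e-19/(1.381e-23*266.2) = 2.432
Step 2: exp(-beta*E) = 0.08789
Step 3: <E> = 0.0558*0.08789/(1+0.08789) = 0.004508 eV

0.004508


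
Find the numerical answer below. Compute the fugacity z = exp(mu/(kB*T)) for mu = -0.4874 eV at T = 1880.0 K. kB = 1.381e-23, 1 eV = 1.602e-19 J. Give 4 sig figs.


Step 1: Convert mu to Joules: -0.4874*1.602e-19 = -7.808e-20 J
Step 2: kB*T = 1.381e-23*1880.0 = 2.596e-20 J
Step 3: mu/(kB*T) = -3.007
Step 4: z = exp(-3.007) = 0.04942

0.04942


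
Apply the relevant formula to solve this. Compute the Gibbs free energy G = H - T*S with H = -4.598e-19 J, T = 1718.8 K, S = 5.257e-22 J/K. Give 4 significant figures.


Step 1: T*S = 1718.8 * 5.257e-22 = 9.036e-19 J
Step 2: G = H - T*S = -4.598e-19 - 9.036e-19
Step 3: G = -1.363e-18 J

-1.363e-18


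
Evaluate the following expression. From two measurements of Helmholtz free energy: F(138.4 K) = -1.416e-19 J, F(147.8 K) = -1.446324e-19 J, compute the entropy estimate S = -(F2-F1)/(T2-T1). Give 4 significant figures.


Step 1: dF = F2 - F1 = -1.446324e-19 - (-1.416e-19) = -3.0324e-21 J
Step 2: dT = T2 - T1 = 147.8 - 138.4 = 9.4 K
Step 3: S = -dF/dT = -(-3.0324e-21)/9.4 = 3.226e-22 J/K

3.226e-22


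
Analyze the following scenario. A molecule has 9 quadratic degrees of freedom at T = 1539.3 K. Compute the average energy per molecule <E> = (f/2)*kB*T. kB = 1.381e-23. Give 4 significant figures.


Step 1: f/2 = 9/2 = 4.5
Step 2: kB*T = 1.381e-23 * 1539.3 = 2.126e-20
Step 3: <E> = 4.5 * 2.126e-20 = 9.566e-20 J

9.566e-20


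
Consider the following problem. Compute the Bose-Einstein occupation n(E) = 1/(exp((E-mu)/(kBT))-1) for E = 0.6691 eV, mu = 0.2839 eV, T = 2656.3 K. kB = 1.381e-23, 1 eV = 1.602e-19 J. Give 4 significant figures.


Step 1: (E - mu) = 0.3852 eV
Step 2: x = (E-mu)*eV/(kB*T) = 0.3852*1.602e-19/(1.381e-23*2656.3) = 1.682
Step 3: exp(x) = 5.377
Step 4: n = 1/(exp(x)-1) = 0.2284

0.2284


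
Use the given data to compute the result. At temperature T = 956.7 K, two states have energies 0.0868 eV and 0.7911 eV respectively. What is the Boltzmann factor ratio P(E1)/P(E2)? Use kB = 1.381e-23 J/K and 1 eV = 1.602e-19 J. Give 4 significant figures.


Step 1: Compute energy difference dE = E1 - E2 = 0.0868 - 0.7911 = -0.7043 eV
Step 2: Convert to Joules: dE_J = -0.7043 * 1.602e-19 = -1.128e-19 J
Step 3: Compute exponent = -dE_J / (kB * T) = -(-1.128e-19) / (1.381e-23 * 956.7) = 8.54
Step 4: P(E1)/P(E2) = exp(8.54) = 5115

5115


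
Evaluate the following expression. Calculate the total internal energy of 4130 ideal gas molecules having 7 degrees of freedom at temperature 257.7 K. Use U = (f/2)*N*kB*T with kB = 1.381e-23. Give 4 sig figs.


Step 1: f/2 = 7/2 = 3.5
Step 2: N*kB*T = 4130*1.381e-23*257.7 = 1.47e-17
Step 3: U = 3.5 * 1.47e-17 = 5.144e-17 J

5.144e-17


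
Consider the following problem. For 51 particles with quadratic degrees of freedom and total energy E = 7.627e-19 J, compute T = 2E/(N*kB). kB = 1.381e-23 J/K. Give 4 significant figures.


Step 1: Numerator = 2*E = 2*7.627e-19 = 1.525e-18 J
Step 2: Denominator = N*kB = 51*1.381e-23 = 7.043e-22
Step 3: T = 1.525e-18 / 7.043e-22 = 2166 K

2166


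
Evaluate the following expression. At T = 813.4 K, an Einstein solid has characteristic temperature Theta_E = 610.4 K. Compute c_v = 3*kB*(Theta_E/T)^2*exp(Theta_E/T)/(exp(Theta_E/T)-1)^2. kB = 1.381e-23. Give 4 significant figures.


Step 1: x = Theta_E/T = 610.4/813.4 = 0.7504
Step 2: x^2 = 0.5631
Step 3: exp(x) = 2.118
Step 4: c_v = 3*1.381e-23*0.5631*2.118/(2.118-1)^2 = 3.954e-23

3.954e-23


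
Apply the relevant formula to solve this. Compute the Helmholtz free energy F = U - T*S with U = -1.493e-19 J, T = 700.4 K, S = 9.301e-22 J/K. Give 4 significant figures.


Step 1: T*S = 700.4 * 9.301e-22 = 6.514e-19 J
Step 2: F = U - T*S = -1.493e-19 - 6.514e-19
Step 3: F = -8.007e-19 J

-8.007e-19


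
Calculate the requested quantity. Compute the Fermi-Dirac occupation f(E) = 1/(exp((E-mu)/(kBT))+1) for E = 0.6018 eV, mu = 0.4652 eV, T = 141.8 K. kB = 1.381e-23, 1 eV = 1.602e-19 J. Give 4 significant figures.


Step 1: (E - mu) = 0.6018 - 0.4652 = 0.1366 eV
Step 2: Convert: (E-mu)*eV = 2.188e-20 J
Step 3: x = (E-mu)*eV/(kB*T) = 11.17
Step 4: f = 1/(exp(11.17)+1) = 1.402e-05

1.402e-05


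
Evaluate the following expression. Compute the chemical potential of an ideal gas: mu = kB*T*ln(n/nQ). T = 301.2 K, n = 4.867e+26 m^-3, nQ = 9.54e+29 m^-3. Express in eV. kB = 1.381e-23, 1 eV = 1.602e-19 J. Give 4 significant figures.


Step 1: n/nQ = 4.867e+26/9.54e+29 = 0.0005102
Step 2: ln(n/nQ) = -7.581
Step 3: mu = kB*T*ln(n/nQ) = 4.16e-21*-7.581 = -3.153e-20 J
Step 4: Convert to eV: -3.153e-20/1.602e-19 = -0.1968 eV

-0.1968


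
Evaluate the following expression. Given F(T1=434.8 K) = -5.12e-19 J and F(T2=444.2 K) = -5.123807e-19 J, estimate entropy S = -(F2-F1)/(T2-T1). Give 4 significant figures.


Step 1: dF = F2 - F1 = -5.123807e-19 - (-5.12e-19) = -3.807e-22 J
Step 2: dT = T2 - T1 = 444.2 - 434.8 = 9.4 K
Step 3: S = -dF/dT = -(-3.807e-22)/9.4 = 4.05e-23 J/K

4.05e-23


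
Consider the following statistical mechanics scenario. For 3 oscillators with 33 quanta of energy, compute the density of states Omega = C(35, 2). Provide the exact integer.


Step 1: Use binomial coefficient C(35, 2)
Step 2: Numerator = 35! / 33!
Step 3: Denominator = 2!
Step 4: Omega = 595

595


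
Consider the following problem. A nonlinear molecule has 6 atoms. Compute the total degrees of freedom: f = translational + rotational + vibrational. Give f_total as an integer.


Step 1: Translational DOF = 3
Step 2: Rotational DOF (nonlinear) = 3
Step 3: Vibrational DOF = 3*6 - 6 = 12
Step 4: Total = 3 + 3 + 12 = 18

18


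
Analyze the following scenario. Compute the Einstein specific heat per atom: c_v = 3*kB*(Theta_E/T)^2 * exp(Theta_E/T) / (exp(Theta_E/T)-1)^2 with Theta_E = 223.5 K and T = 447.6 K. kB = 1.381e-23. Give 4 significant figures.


Step 1: x = Theta_E/T = 223.5/447.6 = 0.4993
Step 2: x^2 = 0.2493
Step 3: exp(x) = 1.648
Step 4: c_v = 3*1.381e-23*0.2493*1.648/(1.648-1)^2 = 4.058e-23

4.058e-23


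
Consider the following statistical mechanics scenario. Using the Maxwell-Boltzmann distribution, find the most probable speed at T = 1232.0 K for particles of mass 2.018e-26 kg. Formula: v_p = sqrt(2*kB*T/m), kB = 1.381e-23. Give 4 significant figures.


Step 1: Numerator = 2*kB*T = 2*1.381e-23*1232.0 = 3.403e-20
Step 2: Ratio = 3.403e-20 / 2.018e-26 = 1.686e+06
Step 3: v_p = sqrt(1.686e+06) = 1299 m/s

1299


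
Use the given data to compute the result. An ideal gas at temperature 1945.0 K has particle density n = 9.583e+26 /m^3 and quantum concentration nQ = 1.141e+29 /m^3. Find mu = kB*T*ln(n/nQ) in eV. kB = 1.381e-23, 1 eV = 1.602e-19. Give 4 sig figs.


Step 1: n/nQ = 9.583e+26/1.141e+29 = 0.008399
Step 2: ln(n/nQ) = -4.78
Step 3: mu = kB*T*ln(n/nQ) = 2.686e-20*-4.78 = -1.284e-19 J
Step 4: Convert to eV: -1.284e-19/1.602e-19 = -0.8014 eV

-0.8014


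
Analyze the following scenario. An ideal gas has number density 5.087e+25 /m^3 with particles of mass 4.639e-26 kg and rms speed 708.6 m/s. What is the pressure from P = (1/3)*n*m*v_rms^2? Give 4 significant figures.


Step 1: v_rms^2 = 708.6^2 = 5.021e+05
Step 2: n*m = 5.087e+25*4.639e-26 = 2.36
Step 3: P = (1/3)*2.36*5.021e+05 = 3.95e+05 Pa

3.95e+05


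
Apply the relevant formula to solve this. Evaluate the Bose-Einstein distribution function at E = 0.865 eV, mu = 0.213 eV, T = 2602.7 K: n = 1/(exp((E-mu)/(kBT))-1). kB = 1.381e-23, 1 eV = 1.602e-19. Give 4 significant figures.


Step 1: (E - mu) = 0.652 eV
Step 2: x = (E-mu)*eV/(kB*T) = 0.652*1.602e-19/(1.381e-23*2602.7) = 2.906
Step 3: exp(x) = 18.28
Step 4: n = 1/(exp(x)-1) = 0.05786

0.05786


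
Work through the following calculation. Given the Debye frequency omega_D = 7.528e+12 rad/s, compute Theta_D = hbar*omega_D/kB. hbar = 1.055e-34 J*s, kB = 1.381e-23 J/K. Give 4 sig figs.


Step 1: hbar*omega_D = 1.055e-34 * 7.528e+12 = 7.942e-22 J
Step 2: Theta_D = 7.942e-22 / 1.381e-23
Step 3: Theta_D = 57.51 K

57.51


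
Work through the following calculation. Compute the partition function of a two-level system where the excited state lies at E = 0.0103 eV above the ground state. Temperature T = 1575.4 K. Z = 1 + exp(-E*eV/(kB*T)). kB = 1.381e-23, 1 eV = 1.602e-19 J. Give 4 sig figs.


Step 1: Compute beta*E = E*eV/(kB*T) = 0.0103*1.602e-19/(1.381e-23*1575.4) = 0.07584
Step 2: exp(-beta*E) = exp(-0.07584) = 0.927
Step 3: Z = 1 + 0.927 = 1.927

1.927


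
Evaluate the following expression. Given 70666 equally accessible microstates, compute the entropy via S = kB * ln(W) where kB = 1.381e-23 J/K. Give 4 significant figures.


Step 1: ln(W) = ln(70666) = 11.17
Step 2: S = kB * ln(W) = 1.381e-23 * 11.17
Step 3: S = 1.542e-22 J/K

1.542e-22


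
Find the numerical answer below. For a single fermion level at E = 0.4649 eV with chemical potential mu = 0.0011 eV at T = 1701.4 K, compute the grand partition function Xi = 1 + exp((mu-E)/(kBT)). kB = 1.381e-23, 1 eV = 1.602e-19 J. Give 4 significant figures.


Step 1: (mu - E) = 0.0011 - 0.4649 = -0.4638 eV
Step 2: x = (mu-E)*eV/(kB*T) = -0.4638*1.602e-19/(1.381e-23*1701.4) = -3.162
Step 3: exp(x) = 0.04233
Step 4: Xi = 1 + 0.04233 = 1.042

1.042


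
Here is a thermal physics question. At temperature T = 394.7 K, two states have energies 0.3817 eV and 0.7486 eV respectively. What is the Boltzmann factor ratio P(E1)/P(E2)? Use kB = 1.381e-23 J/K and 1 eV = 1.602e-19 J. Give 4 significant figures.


Step 1: Compute energy difference dE = E1 - E2 = 0.3817 - 0.7486 = -0.3669 eV
Step 2: Convert to Joules: dE_J = -0.3669 * 1.602e-19 = -5.878e-20 J
Step 3: Compute exponent = -dE_J / (kB * T) = -(-5.878e-20) / (1.381e-23 * 394.7) = 10.78
Step 4: P(E1)/P(E2) = exp(10.78) = 4.821e+04

4.821e+04


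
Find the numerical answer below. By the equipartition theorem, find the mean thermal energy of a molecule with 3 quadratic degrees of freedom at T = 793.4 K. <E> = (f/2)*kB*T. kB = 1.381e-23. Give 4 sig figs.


Step 1: f/2 = 3/2 = 1.5
Step 2: kB*T = 1.381e-23 * 793.4 = 1.096e-20
Step 3: <E> = 1.5 * 1.096e-20 = 1.644e-20 J

1.644e-20


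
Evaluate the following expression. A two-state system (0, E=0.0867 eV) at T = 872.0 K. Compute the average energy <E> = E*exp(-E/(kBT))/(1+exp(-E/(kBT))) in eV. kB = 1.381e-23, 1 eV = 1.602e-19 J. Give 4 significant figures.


Step 1: beta*E = 0.0867*1.602e-19/(1.381e-23*872.0) = 1.153
Step 2: exp(-beta*E) = 0.3156
Step 3: <E> = 0.0867*0.3156/(1+0.3156) = 0.0208 eV

0.0208


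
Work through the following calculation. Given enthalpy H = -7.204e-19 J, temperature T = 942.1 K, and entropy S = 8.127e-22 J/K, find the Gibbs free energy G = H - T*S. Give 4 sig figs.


Step 1: T*S = 942.1 * 8.127e-22 = 7.656e-19 J
Step 2: G = H - T*S = -7.204e-19 - 7.656e-19
Step 3: G = -1.486e-18 J

-1.486e-18


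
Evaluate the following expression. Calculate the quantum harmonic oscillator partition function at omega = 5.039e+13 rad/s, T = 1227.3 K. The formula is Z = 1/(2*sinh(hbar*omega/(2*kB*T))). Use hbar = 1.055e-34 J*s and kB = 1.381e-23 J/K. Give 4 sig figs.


Step 1: Compute x = hbar*omega/(kB*T) = 1.055e-34*5.039e+13/(1.381e-23*1227.3) = 0.3137
Step 2: x/2 = 0.1568
Step 3: sinh(x/2) = 0.1575
Step 4: Z = 1/(2*0.1575) = 3.175

3.175


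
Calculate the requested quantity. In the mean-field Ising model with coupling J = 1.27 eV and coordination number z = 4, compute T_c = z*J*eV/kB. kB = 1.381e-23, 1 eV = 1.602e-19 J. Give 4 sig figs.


Step 1: z*J = 4*1.27 = 5.08 eV
Step 2: Convert to Joules: 5.08*1.602e-19 = 8.138e-19 J
Step 3: T_c = 8.138e-19 / 1.381e-23 = 5.893e+04 K

5.893e+04


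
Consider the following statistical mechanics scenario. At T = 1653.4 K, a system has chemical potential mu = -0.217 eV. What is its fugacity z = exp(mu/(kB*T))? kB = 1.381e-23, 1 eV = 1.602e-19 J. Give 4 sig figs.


Step 1: Convert mu to Joules: -0.217*1.602e-19 = -3.476e-20 J
Step 2: kB*T = 1.381e-23*1653.4 = 2.283e-20 J
Step 3: mu/(kB*T) = -1.522
Step 4: z = exp(-1.522) = 0.2182

0.2182


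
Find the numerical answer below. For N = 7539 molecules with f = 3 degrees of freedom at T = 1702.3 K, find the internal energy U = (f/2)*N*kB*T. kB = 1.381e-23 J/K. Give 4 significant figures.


Step 1: f/2 = 3/2 = 1.5
Step 2: N*kB*T = 7539*1.381e-23*1702.3 = 1.772e-16
Step 3: U = 1.5 * 1.772e-16 = 2.658e-16 J

2.658e-16


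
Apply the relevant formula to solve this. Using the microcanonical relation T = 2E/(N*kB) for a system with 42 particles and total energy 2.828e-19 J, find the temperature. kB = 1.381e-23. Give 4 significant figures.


Step 1: Numerator = 2*E = 2*2.828e-19 = 5.656e-19 J
Step 2: Denominator = N*kB = 42*1.381e-23 = 5.8e-22
Step 3: T = 5.656e-19 / 5.8e-22 = 975.1 K

975.1


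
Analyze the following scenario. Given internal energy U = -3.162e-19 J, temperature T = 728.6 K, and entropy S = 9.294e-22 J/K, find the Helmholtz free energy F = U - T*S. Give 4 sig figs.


Step 1: T*S = 728.6 * 9.294e-22 = 6.772e-19 J
Step 2: F = U - T*S = -3.162e-19 - 6.772e-19
Step 3: F = -9.934e-19 J

-9.934e-19


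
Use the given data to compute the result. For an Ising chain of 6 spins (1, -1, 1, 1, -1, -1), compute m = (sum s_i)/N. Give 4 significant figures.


Step 1: Count up spins (+1): 3, down spins (-1): 3
Step 2: Total magnetization M = 3 - 3 = 0
Step 3: m = M/N = 0/6 = 0

0


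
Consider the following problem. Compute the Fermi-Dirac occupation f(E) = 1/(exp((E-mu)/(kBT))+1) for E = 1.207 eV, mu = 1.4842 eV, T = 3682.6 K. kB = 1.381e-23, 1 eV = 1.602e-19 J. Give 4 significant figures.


Step 1: (E - mu) = 1.207 - 1.4842 = -0.2772 eV
Step 2: Convert: (E-mu)*eV = -4.441e-20 J
Step 3: x = (E-mu)*eV/(kB*T) = -0.8732
Step 4: f = 1/(exp(-0.8732)+1) = 0.7054

0.7054


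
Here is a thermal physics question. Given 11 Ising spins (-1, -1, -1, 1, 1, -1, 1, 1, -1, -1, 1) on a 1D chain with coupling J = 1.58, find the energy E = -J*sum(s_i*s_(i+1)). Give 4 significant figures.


Step 1: Nearest-neighbor products: 1, 1, -1, 1, -1, -1, 1, -1, 1, -1
Step 2: Sum of products = 0
Step 3: E = -1.58 * 0 = 0

0


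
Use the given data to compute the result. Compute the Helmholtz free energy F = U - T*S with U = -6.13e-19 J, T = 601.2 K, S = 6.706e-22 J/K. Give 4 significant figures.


Step 1: T*S = 601.2 * 6.706e-22 = 4.032e-19 J
Step 2: F = U - T*S = -6.13e-19 - 4.032e-19
Step 3: F = -1.016e-18 J

-1.016e-18


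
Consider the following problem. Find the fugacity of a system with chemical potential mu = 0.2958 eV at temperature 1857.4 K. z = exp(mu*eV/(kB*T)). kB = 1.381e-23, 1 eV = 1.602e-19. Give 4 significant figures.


Step 1: Convert mu to Joules: 0.2958*1.602e-19 = 4.739e-20 J
Step 2: kB*T = 1.381e-23*1857.4 = 2.565e-20 J
Step 3: mu/(kB*T) = 1.847
Step 4: z = exp(1.847) = 6.343

6.343
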